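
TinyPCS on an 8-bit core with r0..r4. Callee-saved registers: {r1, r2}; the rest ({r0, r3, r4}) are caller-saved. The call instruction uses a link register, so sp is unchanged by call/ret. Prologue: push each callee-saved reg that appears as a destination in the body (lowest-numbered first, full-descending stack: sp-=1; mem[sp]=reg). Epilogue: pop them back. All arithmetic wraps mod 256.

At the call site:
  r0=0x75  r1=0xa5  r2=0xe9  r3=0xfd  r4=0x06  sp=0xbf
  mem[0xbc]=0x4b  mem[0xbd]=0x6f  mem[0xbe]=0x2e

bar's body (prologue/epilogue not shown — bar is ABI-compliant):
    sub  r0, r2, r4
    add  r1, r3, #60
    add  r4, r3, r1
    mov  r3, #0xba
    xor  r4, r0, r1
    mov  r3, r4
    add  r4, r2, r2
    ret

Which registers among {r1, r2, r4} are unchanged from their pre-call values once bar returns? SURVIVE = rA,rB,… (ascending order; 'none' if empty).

SURVIVE = r1,r2

prologue: push r1 -> mem[0xbe]=0xa5, sp=0xbe
body[0] sub  r0, r2, r4 -> r0=0xe3
body[1] add  r1, r3, #60 -> r1=0x39
body[2] add  r4, r3, r1 -> r4=0x36
body[3] mov  r3, #0xba -> r3=0xba
body[4] xor  r4, r0, r1 -> r4=0xda
body[5] mov  r3, r4 -> r3=0xda
body[6] add  r4, r2, r2 -> r4=0xd2
epilogue: pop r1=0xa5, sp=0xbf
r1: callee-saved, written=True
r2: callee-saved, written=False
r4: caller-saved, written=True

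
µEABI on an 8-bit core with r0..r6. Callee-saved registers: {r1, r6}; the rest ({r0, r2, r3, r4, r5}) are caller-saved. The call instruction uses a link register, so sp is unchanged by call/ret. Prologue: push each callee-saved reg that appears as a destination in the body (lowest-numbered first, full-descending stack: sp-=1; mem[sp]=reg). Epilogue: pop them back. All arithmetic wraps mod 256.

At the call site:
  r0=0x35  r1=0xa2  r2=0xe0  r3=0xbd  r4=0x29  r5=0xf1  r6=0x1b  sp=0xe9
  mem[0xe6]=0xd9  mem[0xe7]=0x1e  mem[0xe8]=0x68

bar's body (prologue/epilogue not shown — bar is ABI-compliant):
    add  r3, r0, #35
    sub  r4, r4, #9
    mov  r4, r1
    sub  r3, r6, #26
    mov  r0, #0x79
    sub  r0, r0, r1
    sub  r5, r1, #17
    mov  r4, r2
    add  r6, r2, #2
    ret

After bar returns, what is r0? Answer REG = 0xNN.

prologue: push r6 → mem[0xe8]=0x1b, sp=0xe8
body[0] add  r3, r0, #35 → r3=0x58
body[1] sub  r4, r4, #9 → r4=0x20
body[2] mov  r4, r1 → r4=0xa2
body[3] sub  r3, r6, #26 → r3=0x01
body[4] mov  r0, #0x79 → r0=0x79
body[5] sub  r0, r0, r1 → r0=0xd7
body[6] sub  r5, r1, #17 → r5=0x91
body[7] mov  r4, r2 → r4=0xe0
body[8] add  r6, r2, #2 → r6=0xe2
epilogue: pop r6=0x1b, sp=0xe9
r0 is caller-saved → body value

REG = 0xd7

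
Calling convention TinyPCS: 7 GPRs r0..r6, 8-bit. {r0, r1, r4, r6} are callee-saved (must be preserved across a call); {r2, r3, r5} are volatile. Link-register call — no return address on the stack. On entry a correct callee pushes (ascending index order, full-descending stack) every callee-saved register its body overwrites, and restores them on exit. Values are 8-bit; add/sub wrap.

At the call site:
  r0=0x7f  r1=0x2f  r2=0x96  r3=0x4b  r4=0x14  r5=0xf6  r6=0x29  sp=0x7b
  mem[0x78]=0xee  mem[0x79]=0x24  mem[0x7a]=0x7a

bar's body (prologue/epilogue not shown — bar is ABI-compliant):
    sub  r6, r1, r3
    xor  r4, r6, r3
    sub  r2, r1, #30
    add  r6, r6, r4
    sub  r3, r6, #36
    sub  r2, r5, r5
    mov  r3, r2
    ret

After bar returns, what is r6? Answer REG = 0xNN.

prologue: push r4 → mem[0x7a]=0x14, sp=0x7a
prologue: push r6 → mem[0x79]=0x29, sp=0x79
body[0] sub  r6, r1, r3 → r6=0xe4
body[1] xor  r4, r6, r3 → r4=0xaf
body[2] sub  r2, r1, #30 → r2=0x11
body[3] add  r6, r6, r4 → r6=0x93
body[4] sub  r3, r6, #36 → r3=0x6f
body[5] sub  r2, r5, r5 → r2=0x00
body[6] mov  r3, r2 → r3=0x00
epilogue: pop r6=0x29, sp=0x7a
epilogue: pop r4=0x14, sp=0x7b
r6 is callee-saved → restored

REG = 0x29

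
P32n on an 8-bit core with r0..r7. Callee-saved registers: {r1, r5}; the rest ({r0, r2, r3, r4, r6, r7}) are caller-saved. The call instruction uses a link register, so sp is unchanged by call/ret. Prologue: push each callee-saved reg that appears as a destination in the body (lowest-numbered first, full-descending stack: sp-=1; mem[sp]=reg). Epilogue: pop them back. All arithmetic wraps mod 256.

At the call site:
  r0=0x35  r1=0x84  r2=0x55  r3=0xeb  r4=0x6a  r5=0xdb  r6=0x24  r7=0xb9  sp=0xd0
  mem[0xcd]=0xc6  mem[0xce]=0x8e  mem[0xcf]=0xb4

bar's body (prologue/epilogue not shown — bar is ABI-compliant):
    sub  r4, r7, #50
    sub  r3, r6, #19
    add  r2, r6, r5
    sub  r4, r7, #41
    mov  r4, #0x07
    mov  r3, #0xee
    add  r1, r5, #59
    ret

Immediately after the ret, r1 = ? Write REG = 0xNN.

prologue: push r1 -> mem[0xcf]=0x84, sp=0xcf
body[0] sub  r4, r7, #50 -> r4=0x87
body[1] sub  r3, r6, #19 -> r3=0x11
body[2] add  r2, r6, r5 -> r2=0xff
body[3] sub  r4, r7, #41 -> r4=0x90
body[4] mov  r4, #0x07 -> r4=0x07
body[5] mov  r3, #0xee -> r3=0xee
body[6] add  r1, r5, #59 -> r1=0x16
epilogue: pop r1=0x84, sp=0xd0
r1 is callee-saved -> restored

REG = 0x84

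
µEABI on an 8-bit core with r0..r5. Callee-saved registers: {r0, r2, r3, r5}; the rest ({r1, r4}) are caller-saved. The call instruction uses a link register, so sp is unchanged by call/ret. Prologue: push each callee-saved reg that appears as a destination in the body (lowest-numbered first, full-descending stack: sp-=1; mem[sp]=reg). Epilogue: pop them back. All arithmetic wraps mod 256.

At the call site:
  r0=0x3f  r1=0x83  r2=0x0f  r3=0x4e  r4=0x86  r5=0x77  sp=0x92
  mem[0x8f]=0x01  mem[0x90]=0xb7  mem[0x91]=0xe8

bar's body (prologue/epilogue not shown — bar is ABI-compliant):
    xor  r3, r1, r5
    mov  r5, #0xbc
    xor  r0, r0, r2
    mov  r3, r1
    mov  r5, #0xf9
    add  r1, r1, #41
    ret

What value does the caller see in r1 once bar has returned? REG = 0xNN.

REG = 0xac

prologue: push r0 -> mem[0x91]=0x3f, sp=0x91
prologue: push r3 -> mem[0x90]=0x4e, sp=0x90
prologue: push r5 -> mem[0x8f]=0x77, sp=0x8f
body[0] xor  r3, r1, r5 -> r3=0xf4
body[1] mov  r5, #0xbc -> r5=0xbc
body[2] xor  r0, r0, r2 -> r0=0x30
body[3] mov  r3, r1 -> r3=0x83
body[4] mov  r5, #0xf9 -> r5=0xf9
body[5] add  r1, r1, #41 -> r1=0xac
epilogue: pop r5=0x77, sp=0x90
epilogue: pop r3=0x4e, sp=0x91
epilogue: pop r0=0x3f, sp=0x92
r1 is caller-saved -> body value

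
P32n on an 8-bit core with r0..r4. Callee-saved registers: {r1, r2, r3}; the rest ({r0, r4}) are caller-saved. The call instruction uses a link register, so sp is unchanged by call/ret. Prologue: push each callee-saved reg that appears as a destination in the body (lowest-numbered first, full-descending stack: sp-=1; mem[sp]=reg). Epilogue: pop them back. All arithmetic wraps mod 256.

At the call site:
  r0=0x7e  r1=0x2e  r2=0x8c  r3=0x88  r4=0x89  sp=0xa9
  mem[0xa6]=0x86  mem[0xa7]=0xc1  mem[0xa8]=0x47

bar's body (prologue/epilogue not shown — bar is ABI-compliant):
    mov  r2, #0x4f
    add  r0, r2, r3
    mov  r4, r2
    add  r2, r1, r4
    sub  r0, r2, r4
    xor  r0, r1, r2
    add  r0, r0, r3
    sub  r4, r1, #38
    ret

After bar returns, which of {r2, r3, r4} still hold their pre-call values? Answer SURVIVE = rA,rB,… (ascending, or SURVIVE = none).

prologue: push r2 → mem[0xa8]=0x8c, sp=0xa8
body[0] mov  r2, #0x4f → r2=0x4f
body[1] add  r0, r2, r3 → r0=0xd7
body[2] mov  r4, r2 → r4=0x4f
body[3] add  r2, r1, r4 → r2=0x7d
body[4] sub  r0, r2, r4 → r0=0x2e
body[5] xor  r0, r1, r2 → r0=0x53
body[6] add  r0, r0, r3 → r0=0xdb
body[7] sub  r4, r1, #38 → r4=0x08
epilogue: pop r2=0x8c, sp=0xa9
r2: callee-saved, written=True
r3: callee-saved, written=False
r4: caller-saved, written=True

SURVIVE = r2,r3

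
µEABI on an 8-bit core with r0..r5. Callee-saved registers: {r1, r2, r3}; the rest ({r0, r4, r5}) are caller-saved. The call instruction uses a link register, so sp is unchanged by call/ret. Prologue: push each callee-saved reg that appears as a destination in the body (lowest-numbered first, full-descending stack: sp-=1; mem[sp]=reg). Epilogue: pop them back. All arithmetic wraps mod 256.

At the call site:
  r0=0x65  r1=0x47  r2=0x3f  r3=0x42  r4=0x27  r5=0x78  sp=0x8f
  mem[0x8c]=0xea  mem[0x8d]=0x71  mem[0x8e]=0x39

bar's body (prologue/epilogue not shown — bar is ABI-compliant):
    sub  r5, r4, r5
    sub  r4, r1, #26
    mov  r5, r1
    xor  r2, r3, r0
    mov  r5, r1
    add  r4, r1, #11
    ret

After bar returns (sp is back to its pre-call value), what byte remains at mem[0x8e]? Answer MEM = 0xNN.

MEM = 0x3f

prologue: push r2 → mem[0x8e]=0x3f, sp=0x8e
body[0] sub  r5, r4, r5 → r5=0xaf
body[1] sub  r4, r1, #26 → r4=0x2d
body[2] mov  r5, r1 → r5=0x47
body[3] xor  r2, r3, r0 → r2=0x27
body[4] mov  r5, r1 → r5=0x47
body[5] add  r4, r1, #11 → r4=0x52
epilogue: pop r2=0x3f, sp=0x8f
prologue pushed ['r2'] at ['0x8e']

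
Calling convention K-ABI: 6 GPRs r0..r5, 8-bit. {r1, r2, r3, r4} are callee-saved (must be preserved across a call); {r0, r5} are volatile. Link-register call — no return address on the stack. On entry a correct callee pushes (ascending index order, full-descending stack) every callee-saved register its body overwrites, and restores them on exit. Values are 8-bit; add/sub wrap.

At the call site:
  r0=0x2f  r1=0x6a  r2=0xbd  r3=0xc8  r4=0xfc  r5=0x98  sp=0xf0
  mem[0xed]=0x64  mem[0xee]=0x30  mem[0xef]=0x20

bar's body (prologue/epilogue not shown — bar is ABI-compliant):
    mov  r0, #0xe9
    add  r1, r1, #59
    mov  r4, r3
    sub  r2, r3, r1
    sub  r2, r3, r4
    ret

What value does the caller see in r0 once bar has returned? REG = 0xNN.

prologue: push r1 → mem[0xef]=0x6a, sp=0xef
prologue: push r2 → mem[0xee]=0xbd, sp=0xee
prologue: push r4 → mem[0xed]=0xfc, sp=0xed
body[0] mov  r0, #0xe9 → r0=0xe9
body[1] add  r1, r1, #59 → r1=0xa5
body[2] mov  r4, r3 → r4=0xc8
body[3] sub  r2, r3, r1 → r2=0x23
body[4] sub  r2, r3, r4 → r2=0x00
epilogue: pop r4=0xfc, sp=0xee
epilogue: pop r2=0xbd, sp=0xef
epilogue: pop r1=0x6a, sp=0xf0
r0 is caller-saved → body value

REG = 0xe9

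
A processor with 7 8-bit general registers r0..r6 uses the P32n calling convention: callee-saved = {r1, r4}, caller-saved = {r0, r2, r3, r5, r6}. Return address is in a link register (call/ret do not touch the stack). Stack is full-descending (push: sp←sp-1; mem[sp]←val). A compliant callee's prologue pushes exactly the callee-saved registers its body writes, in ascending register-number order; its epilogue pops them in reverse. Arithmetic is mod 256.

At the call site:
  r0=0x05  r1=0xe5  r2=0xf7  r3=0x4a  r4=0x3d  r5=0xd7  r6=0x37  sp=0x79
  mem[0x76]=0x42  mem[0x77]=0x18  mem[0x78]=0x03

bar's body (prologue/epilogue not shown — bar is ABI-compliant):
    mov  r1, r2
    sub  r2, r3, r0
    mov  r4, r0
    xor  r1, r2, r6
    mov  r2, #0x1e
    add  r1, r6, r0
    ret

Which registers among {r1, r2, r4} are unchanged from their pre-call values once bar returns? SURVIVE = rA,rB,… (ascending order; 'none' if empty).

SURVIVE = r1,r4

prologue: push r1 -> mem[0x78]=0xe5, sp=0x78
prologue: push r4 -> mem[0x77]=0x3d, sp=0x77
body[0] mov  r1, r2 -> r1=0xf7
body[1] sub  r2, r3, r0 -> r2=0x45
body[2] mov  r4, r0 -> r4=0x05
body[3] xor  r1, r2, r6 -> r1=0x72
body[4] mov  r2, #0x1e -> r2=0x1e
body[5] add  r1, r6, r0 -> r1=0x3c
epilogue: pop r4=0x3d, sp=0x78
epilogue: pop r1=0xe5, sp=0x79
r1: callee-saved, written=True
r2: caller-saved, written=True
r4: callee-saved, written=True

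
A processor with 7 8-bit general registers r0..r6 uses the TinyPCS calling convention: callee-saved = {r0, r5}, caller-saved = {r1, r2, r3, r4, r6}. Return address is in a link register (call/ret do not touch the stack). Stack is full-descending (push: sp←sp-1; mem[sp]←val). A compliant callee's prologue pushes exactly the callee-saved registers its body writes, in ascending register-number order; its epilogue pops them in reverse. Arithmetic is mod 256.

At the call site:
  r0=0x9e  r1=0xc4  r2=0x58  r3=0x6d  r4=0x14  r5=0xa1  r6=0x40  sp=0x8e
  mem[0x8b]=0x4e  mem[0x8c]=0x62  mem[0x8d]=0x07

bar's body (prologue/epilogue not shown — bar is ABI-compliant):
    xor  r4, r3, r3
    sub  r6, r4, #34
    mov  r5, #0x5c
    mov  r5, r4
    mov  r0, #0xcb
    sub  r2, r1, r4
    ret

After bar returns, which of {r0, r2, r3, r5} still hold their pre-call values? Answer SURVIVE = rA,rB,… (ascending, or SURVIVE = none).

prologue: push r0 → mem[0x8d]=0x9e, sp=0x8d
prologue: push r5 → mem[0x8c]=0xa1, sp=0x8c
body[0] xor  r4, r3, r3 → r4=0x00
body[1] sub  r6, r4, #34 → r6=0xde
body[2] mov  r5, #0x5c → r5=0x5c
body[3] mov  r5, r4 → r5=0x00
body[4] mov  r0, #0xcb → r0=0xcb
body[5] sub  r2, r1, r4 → r2=0xc4
epilogue: pop r5=0xa1, sp=0x8d
epilogue: pop r0=0x9e, sp=0x8e
r0: callee-saved, written=True
r2: caller-saved, written=True
r3: caller-saved, written=False
r5: callee-saved, written=True

SURVIVE = r0,r3,r5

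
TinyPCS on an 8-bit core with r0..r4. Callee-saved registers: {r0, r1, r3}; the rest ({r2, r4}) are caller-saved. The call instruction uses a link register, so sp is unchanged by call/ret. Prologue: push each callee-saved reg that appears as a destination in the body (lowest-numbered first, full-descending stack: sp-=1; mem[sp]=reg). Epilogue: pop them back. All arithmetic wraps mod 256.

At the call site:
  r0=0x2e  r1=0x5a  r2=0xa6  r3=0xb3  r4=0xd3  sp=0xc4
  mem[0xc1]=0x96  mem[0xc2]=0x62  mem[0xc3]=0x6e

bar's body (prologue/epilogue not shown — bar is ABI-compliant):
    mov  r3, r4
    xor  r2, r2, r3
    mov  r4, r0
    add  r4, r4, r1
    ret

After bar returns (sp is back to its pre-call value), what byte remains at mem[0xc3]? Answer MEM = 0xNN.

prologue: push r3 -> mem[0xc3]=0xb3, sp=0xc3
body[0] mov  r3, r4 -> r3=0xd3
body[1] xor  r2, r2, r3 -> r2=0x75
body[2] mov  r4, r0 -> r4=0x2e
body[3] add  r4, r4, r1 -> r4=0x88
epilogue: pop r3=0xb3, sp=0xc4
prologue pushed ['r3'] at ['0xc3']

MEM = 0xb3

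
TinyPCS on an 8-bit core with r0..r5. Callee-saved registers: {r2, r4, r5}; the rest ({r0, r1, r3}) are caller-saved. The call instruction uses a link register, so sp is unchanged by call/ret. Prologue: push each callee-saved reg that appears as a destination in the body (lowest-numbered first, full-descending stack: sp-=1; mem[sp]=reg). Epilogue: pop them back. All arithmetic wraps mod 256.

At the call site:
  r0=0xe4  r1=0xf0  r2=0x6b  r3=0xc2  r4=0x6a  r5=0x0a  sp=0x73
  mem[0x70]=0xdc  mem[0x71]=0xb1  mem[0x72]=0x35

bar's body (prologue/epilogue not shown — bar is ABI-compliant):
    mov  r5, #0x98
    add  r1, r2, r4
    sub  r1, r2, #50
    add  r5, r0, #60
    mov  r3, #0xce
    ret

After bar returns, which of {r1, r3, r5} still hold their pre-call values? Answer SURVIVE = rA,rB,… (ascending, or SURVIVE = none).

prologue: push r5 -> mem[0x72]=0x0a, sp=0x72
body[0] mov  r5, #0x98 -> r5=0x98
body[1] add  r1, r2, r4 -> r1=0xd5
body[2] sub  r1, r2, #50 -> r1=0x39
body[3] add  r5, r0, #60 -> r5=0x20
body[4] mov  r3, #0xce -> r3=0xce
epilogue: pop r5=0x0a, sp=0x73
r1: caller-saved, written=True
r3: caller-saved, written=True
r5: callee-saved, written=True

SURVIVE = r5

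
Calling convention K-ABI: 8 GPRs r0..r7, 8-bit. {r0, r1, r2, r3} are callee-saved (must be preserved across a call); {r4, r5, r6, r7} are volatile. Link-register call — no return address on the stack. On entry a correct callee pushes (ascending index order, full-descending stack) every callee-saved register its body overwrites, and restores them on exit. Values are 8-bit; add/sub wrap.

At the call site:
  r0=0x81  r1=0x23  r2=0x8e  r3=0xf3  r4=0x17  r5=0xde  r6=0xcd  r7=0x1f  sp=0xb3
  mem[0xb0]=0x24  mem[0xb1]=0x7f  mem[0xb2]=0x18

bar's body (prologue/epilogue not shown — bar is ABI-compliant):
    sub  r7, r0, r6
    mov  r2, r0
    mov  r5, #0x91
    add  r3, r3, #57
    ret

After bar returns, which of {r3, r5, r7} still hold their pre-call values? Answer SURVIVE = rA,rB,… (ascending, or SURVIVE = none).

prologue: push r2 -> mem[0xb2]=0x8e, sp=0xb2
prologue: push r3 -> mem[0xb1]=0xf3, sp=0xb1
body[0] sub  r7, r0, r6 -> r7=0xb4
body[1] mov  r2, r0 -> r2=0x81
body[2] mov  r5, #0x91 -> r5=0x91
body[3] add  r3, r3, #57 -> r3=0x2c
epilogue: pop r3=0xf3, sp=0xb2
epilogue: pop r2=0x8e, sp=0xb3
r3: callee-saved, written=True
r5: caller-saved, written=True
r7: caller-saved, written=True

SURVIVE = r3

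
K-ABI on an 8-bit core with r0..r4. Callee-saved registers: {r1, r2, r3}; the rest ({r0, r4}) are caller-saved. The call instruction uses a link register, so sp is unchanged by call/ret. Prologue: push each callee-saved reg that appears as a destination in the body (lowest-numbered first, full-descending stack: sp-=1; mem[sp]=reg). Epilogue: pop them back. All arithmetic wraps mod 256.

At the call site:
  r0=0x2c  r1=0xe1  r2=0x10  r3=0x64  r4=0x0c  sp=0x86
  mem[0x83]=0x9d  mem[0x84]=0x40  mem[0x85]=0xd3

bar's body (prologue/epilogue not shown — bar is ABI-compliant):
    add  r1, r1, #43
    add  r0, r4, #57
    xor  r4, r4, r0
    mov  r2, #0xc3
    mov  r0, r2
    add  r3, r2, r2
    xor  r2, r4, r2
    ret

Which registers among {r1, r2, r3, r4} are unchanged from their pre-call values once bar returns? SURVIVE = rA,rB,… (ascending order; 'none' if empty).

prologue: push r1 → mem[0x85]=0xe1, sp=0x85
prologue: push r2 → mem[0x84]=0x10, sp=0x84
prologue: push r3 → mem[0x83]=0x64, sp=0x83
body[0] add  r1, r1, #43 → r1=0x0c
body[1] add  r0, r4, #57 → r0=0x45
body[2] xor  r4, r4, r0 → r4=0x49
body[3] mov  r2, #0xc3 → r2=0xc3
body[4] mov  r0, r2 → r0=0xc3
body[5] add  r3, r2, r2 → r3=0x86
body[6] xor  r2, r4, r2 → r2=0x8a
epilogue: pop r3=0x64, sp=0x84
epilogue: pop r2=0x10, sp=0x85
epilogue: pop r1=0xe1, sp=0x86
r1: callee-saved, written=True
r2: callee-saved, written=True
r3: callee-saved, written=True
r4: caller-saved, written=True

SURVIVE = r1,r2,r3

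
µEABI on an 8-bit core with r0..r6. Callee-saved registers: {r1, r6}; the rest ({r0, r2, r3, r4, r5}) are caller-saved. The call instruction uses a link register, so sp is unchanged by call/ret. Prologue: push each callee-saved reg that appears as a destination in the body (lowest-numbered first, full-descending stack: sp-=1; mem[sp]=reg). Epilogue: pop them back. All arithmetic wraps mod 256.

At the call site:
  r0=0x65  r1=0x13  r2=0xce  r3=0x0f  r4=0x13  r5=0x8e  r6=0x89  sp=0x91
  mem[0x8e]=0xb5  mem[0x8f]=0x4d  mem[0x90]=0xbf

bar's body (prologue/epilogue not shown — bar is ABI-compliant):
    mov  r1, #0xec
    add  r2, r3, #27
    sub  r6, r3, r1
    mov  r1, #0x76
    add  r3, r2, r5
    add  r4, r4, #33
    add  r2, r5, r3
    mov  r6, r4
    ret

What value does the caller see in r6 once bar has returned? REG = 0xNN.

REG = 0x89

prologue: push r1 → mem[0x90]=0x13, sp=0x90
prologue: push r6 → mem[0x8f]=0x89, sp=0x8f
body[0] mov  r1, #0xec → r1=0xec
body[1] add  r2, r3, #27 → r2=0x2a
body[2] sub  r6, r3, r1 → r6=0x23
body[3] mov  r1, #0x76 → r1=0x76
body[4] add  r3, r2, r5 → r3=0xb8
body[5] add  r4, r4, #33 → r4=0x34
body[6] add  r2, r5, r3 → r2=0x46
body[7] mov  r6, r4 → r6=0x34
epilogue: pop r6=0x89, sp=0x90
epilogue: pop r1=0x13, sp=0x91
r6 is callee-saved → restored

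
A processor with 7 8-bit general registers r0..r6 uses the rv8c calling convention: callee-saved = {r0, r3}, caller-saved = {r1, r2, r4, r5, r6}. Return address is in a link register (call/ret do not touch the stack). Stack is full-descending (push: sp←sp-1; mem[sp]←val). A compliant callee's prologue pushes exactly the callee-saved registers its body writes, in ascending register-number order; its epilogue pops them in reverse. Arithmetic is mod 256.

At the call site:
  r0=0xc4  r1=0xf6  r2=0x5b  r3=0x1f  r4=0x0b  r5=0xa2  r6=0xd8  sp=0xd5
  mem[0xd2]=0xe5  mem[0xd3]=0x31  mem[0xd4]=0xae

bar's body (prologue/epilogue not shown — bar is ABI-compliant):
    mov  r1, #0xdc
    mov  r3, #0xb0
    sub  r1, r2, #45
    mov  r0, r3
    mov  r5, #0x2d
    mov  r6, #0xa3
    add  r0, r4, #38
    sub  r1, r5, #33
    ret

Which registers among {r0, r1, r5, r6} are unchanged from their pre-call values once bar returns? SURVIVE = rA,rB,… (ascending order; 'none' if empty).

SURVIVE = r0

prologue: push r0 -> mem[0xd4]=0xc4, sp=0xd4
prologue: push r3 -> mem[0xd3]=0x1f, sp=0xd3
body[0] mov  r1, #0xdc -> r1=0xdc
body[1] mov  r3, #0xb0 -> r3=0xb0
body[2] sub  r1, r2, #45 -> r1=0x2e
body[3] mov  r0, r3 -> r0=0xb0
body[4] mov  r5, #0x2d -> r5=0x2d
body[5] mov  r6, #0xa3 -> r6=0xa3
body[6] add  r0, r4, #38 -> r0=0x31
body[7] sub  r1, r5, #33 -> r1=0x0c
epilogue: pop r3=0x1f, sp=0xd4
epilogue: pop r0=0xc4, sp=0xd5
r0: callee-saved, written=True
r1: caller-saved, written=True
r5: caller-saved, written=True
r6: caller-saved, written=True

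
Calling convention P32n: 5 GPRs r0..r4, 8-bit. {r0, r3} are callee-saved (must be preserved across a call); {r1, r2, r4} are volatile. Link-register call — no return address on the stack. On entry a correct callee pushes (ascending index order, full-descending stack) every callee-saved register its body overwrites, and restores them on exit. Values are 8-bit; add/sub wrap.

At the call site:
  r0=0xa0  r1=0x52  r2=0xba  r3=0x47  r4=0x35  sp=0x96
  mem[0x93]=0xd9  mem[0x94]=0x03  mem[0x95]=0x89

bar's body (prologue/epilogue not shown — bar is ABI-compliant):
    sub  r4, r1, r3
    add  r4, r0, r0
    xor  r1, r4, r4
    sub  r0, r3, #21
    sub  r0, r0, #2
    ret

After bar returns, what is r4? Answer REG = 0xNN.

REG = 0x40

prologue: push r0 -> mem[0x95]=0xa0, sp=0x95
body[0] sub  r4, r1, r3 -> r4=0x0b
body[1] add  r4, r0, r0 -> r4=0x40
body[2] xor  r1, r4, r4 -> r1=0x00
body[3] sub  r0, r3, #21 -> r0=0x32
body[4] sub  r0, r0, #2 -> r0=0x30
epilogue: pop r0=0xa0, sp=0x96
r4 is caller-saved -> body value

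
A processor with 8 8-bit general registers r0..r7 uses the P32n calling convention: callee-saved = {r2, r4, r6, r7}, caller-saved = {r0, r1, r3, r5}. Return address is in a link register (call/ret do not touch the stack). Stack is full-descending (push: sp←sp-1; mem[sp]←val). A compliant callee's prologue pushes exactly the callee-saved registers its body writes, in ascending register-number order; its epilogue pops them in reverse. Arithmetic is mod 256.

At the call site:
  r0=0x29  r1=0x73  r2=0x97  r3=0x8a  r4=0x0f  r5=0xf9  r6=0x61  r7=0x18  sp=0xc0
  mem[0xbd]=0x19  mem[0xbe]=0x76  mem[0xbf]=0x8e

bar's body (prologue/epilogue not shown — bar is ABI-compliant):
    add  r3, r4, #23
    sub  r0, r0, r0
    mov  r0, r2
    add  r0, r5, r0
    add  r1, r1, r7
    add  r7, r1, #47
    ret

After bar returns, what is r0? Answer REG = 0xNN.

REG = 0x90

prologue: push r7 -> mem[0xbf]=0x18, sp=0xbf
body[0] add  r3, r4, #23 -> r3=0x26
body[1] sub  r0, r0, r0 -> r0=0x00
body[2] mov  r0, r2 -> r0=0x97
body[3] add  r0, r5, r0 -> r0=0x90
body[4] add  r1, r1, r7 -> r1=0x8b
body[5] add  r7, r1, #47 -> r7=0xba
epilogue: pop r7=0x18, sp=0xc0
r0 is caller-saved -> body value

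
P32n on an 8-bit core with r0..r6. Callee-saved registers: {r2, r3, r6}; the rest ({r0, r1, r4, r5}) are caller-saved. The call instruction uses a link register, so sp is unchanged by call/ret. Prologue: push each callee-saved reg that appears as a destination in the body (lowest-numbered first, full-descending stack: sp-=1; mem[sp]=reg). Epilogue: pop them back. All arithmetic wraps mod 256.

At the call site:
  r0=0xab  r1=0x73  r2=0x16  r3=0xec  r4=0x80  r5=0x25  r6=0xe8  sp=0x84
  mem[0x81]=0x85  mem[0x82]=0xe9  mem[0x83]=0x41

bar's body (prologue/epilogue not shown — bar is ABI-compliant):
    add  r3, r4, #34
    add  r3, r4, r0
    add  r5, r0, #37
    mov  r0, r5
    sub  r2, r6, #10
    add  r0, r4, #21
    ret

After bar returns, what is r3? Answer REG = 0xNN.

REG = 0xec

prologue: push r2 → mem[0x83]=0x16, sp=0x83
prologue: push r3 → mem[0x82]=0xec, sp=0x82
body[0] add  r3, r4, #34 → r3=0xa2
body[1] add  r3, r4, r0 → r3=0x2b
body[2] add  r5, r0, #37 → r5=0xd0
body[3] mov  r0, r5 → r0=0xd0
body[4] sub  r2, r6, #10 → r2=0xde
body[5] add  r0, r4, #21 → r0=0x95
epilogue: pop r3=0xec, sp=0x83
epilogue: pop r2=0x16, sp=0x84
r3 is callee-saved → restored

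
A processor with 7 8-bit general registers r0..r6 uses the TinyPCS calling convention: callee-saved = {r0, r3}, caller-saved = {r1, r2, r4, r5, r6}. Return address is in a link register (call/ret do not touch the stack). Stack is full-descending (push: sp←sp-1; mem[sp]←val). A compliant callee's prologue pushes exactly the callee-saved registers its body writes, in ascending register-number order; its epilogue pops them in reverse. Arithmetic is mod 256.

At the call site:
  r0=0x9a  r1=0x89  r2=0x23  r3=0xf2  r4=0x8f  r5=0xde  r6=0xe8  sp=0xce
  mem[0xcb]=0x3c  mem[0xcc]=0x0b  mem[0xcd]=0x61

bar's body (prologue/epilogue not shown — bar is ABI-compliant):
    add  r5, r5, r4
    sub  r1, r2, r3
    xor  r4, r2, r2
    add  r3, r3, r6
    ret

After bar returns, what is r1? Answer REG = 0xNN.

prologue: push r3 -> mem[0xcd]=0xf2, sp=0xcd
body[0] add  r5, r5, r4 -> r5=0x6d
body[1] sub  r1, r2, r3 -> r1=0x31
body[2] xor  r4, r2, r2 -> r4=0x00
body[3] add  r3, r3, r6 -> r3=0xda
epilogue: pop r3=0xf2, sp=0xce
r1 is caller-saved -> body value

REG = 0x31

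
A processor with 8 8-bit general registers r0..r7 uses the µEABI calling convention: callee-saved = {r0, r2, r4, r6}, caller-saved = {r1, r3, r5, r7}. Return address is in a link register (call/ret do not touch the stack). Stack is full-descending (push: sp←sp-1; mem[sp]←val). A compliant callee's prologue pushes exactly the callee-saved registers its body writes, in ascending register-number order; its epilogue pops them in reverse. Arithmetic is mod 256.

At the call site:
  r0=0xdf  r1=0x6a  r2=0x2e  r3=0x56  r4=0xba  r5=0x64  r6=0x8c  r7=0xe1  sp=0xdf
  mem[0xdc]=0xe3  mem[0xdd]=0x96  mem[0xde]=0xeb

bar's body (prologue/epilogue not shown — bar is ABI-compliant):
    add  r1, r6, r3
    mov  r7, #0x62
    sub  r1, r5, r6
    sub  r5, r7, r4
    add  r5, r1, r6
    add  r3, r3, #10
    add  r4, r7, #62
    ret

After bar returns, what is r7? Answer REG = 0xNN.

prologue: push r4 -> mem[0xde]=0xba, sp=0xde
body[0] add  r1, r6, r3 -> r1=0xe2
body[1] mov  r7, #0x62 -> r7=0x62
body[2] sub  r1, r5, r6 -> r1=0xd8
body[3] sub  r5, r7, r4 -> r5=0xa8
body[4] add  r5, r1, r6 -> r5=0x64
body[5] add  r3, r3, #10 -> r3=0x60
body[6] add  r4, r7, #62 -> r4=0xa0
epilogue: pop r4=0xba, sp=0xdf
r7 is caller-saved -> body value

REG = 0x62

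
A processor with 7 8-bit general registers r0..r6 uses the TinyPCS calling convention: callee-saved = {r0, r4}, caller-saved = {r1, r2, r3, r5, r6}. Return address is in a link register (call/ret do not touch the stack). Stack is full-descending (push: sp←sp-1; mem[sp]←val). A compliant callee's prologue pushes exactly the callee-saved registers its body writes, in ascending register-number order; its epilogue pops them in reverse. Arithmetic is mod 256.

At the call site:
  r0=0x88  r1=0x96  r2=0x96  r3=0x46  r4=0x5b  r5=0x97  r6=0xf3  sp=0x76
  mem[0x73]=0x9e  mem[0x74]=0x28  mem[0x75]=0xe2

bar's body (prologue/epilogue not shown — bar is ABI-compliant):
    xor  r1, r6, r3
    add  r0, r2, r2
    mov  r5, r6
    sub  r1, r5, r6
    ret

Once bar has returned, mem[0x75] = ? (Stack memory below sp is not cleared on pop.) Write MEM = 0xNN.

MEM = 0x88

prologue: push r0 -> mem[0x75]=0x88, sp=0x75
body[0] xor  r1, r6, r3 -> r1=0xb5
body[1] add  r0, r2, r2 -> r0=0x2c
body[2] mov  r5, r6 -> r5=0xf3
body[3] sub  r1, r5, r6 -> r1=0x00
epilogue: pop r0=0x88, sp=0x76
prologue pushed ['r0'] at ['0x75']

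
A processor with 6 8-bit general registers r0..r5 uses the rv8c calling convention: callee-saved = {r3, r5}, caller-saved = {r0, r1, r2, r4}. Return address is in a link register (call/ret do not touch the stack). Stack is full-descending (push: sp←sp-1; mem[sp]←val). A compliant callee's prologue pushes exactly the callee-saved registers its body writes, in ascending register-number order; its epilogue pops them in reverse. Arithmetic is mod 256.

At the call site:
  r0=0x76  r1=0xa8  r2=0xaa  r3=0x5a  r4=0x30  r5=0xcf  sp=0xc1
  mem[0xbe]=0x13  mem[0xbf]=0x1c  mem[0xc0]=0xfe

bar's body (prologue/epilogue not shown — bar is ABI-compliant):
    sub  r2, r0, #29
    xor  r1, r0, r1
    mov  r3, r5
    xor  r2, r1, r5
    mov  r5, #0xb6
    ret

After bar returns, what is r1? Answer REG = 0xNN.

REG = 0xde

prologue: push r3 -> mem[0xc0]=0x5a, sp=0xc0
prologue: push r5 -> mem[0xbf]=0xcf, sp=0xbf
body[0] sub  r2, r0, #29 -> r2=0x59
body[1] xor  r1, r0, r1 -> r1=0xde
body[2] mov  r3, r5 -> r3=0xcf
body[3] xor  r2, r1, r5 -> r2=0x11
body[4] mov  r5, #0xb6 -> r5=0xb6
epilogue: pop r5=0xcf, sp=0xc0
epilogue: pop r3=0x5a, sp=0xc1
r1 is caller-saved -> body value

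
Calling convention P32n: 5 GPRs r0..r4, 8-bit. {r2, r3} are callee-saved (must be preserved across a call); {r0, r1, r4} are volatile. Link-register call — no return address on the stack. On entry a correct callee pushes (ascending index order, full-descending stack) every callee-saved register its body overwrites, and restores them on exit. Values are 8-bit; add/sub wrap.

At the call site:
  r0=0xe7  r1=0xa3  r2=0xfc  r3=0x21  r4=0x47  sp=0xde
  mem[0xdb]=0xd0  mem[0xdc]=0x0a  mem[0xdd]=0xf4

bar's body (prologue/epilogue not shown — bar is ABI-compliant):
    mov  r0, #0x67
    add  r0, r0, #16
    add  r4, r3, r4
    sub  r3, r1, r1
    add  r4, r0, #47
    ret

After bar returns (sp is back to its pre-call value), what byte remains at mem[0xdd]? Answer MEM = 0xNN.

MEM = 0x21

prologue: push r3 -> mem[0xdd]=0x21, sp=0xdd
body[0] mov  r0, #0x67 -> r0=0x67
body[1] add  r0, r0, #16 -> r0=0x77
body[2] add  r4, r3, r4 -> r4=0x68
body[3] sub  r3, r1, r1 -> r3=0x00
body[4] add  r4, r0, #47 -> r4=0xa6
epilogue: pop r3=0x21, sp=0xde
prologue pushed ['r3'] at ['0xdd']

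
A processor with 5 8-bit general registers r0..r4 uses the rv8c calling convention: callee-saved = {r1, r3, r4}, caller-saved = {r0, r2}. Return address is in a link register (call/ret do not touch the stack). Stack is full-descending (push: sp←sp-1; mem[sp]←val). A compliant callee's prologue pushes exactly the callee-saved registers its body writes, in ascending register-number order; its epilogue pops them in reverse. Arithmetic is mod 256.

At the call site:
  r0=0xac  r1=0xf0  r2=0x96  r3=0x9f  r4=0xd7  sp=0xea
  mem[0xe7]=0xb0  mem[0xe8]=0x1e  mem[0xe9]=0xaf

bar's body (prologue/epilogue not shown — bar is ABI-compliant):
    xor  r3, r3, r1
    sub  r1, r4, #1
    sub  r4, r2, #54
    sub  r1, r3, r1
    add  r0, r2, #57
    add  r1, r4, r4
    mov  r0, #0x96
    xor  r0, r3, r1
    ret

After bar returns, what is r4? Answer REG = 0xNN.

REG = 0xd7

prologue: push r1 → mem[0xe9]=0xf0, sp=0xe9
prologue: push r3 → mem[0xe8]=0x9f, sp=0xe8
prologue: push r4 → mem[0xe7]=0xd7, sp=0xe7
body[0] xor  r3, r3, r1 → r3=0x6f
body[1] sub  r1, r4, #1 → r1=0xd6
body[2] sub  r4, r2, #54 → r4=0x60
body[3] sub  r1, r3, r1 → r1=0x99
body[4] add  r0, r2, #57 → r0=0xcf
body[5] add  r1, r4, r4 → r1=0xc0
body[6] mov  r0, #0x96 → r0=0x96
body[7] xor  r0, r3, r1 → r0=0xaf
epilogue: pop r4=0xd7, sp=0xe8
epilogue: pop r3=0x9f, sp=0xe9
epilogue: pop r1=0xf0, sp=0xea
r4 is callee-saved → restored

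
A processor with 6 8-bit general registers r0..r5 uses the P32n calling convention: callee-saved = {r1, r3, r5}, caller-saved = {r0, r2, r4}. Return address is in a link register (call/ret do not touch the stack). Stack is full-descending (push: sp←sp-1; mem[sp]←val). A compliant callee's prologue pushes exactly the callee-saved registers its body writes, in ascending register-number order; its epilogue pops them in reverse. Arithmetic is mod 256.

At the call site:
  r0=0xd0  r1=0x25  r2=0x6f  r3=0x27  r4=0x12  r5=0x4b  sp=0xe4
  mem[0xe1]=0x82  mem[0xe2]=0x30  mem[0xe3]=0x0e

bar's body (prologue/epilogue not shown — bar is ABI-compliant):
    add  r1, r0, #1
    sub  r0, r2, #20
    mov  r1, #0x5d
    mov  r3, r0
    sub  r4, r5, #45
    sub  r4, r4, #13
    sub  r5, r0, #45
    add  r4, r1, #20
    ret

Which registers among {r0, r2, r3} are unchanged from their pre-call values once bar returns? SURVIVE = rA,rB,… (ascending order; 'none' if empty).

prologue: push r1 -> mem[0xe3]=0x25, sp=0xe3
prologue: push r3 -> mem[0xe2]=0x27, sp=0xe2
prologue: push r5 -> mem[0xe1]=0x4b, sp=0xe1
body[0] add  r1, r0, #1 -> r1=0xd1
body[1] sub  r0, r2, #20 -> r0=0x5b
body[2] mov  r1, #0x5d -> r1=0x5d
body[3] mov  r3, r0 -> r3=0x5b
body[4] sub  r4, r5, #45 -> r4=0x1e
body[5] sub  r4, r4, #13 -> r4=0x11
body[6] sub  r5, r0, #45 -> r5=0x2e
body[7] add  r4, r1, #20 -> r4=0x71
epilogue: pop r5=0x4b, sp=0xe2
epilogue: pop r3=0x27, sp=0xe3
epilogue: pop r1=0x25, sp=0xe4
r0: caller-saved, written=True
r2: caller-saved, written=False
r3: callee-saved, written=True

SURVIVE = r2,r3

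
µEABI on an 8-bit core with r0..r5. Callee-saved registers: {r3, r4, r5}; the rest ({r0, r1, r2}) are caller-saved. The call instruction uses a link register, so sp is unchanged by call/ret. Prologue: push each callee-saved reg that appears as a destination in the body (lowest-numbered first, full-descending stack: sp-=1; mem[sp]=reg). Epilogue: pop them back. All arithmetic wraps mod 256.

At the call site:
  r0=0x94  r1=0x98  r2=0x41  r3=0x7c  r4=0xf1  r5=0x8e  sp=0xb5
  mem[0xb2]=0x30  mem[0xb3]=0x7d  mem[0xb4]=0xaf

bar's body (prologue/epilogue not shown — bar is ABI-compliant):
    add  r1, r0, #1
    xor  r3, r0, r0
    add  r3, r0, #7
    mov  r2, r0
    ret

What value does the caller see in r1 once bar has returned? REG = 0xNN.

REG = 0x95

prologue: push r3 -> mem[0xb4]=0x7c, sp=0xb4
body[0] add  r1, r0, #1 -> r1=0x95
body[1] xor  r3, r0, r0 -> r3=0x00
body[2] add  r3, r0, #7 -> r3=0x9b
body[3] mov  r2, r0 -> r2=0x94
epilogue: pop r3=0x7c, sp=0xb5
r1 is caller-saved -> body value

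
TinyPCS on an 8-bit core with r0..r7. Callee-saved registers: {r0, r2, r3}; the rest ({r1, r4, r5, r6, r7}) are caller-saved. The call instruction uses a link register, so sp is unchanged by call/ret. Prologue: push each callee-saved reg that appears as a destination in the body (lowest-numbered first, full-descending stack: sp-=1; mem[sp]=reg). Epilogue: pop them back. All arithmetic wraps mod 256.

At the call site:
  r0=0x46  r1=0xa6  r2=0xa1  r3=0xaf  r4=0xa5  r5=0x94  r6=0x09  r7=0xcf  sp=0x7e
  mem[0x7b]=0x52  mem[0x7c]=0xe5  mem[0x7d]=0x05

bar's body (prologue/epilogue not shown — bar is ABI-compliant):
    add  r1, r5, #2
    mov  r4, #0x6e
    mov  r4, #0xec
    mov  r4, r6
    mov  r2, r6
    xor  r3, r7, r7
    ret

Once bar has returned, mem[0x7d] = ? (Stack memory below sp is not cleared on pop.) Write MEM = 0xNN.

prologue: push r2 → mem[0x7d]=0xa1, sp=0x7d
prologue: push r3 → mem[0x7c]=0xaf, sp=0x7c
body[0] add  r1, r5, #2 → r1=0x96
body[1] mov  r4, #0x6e → r4=0x6e
body[2] mov  r4, #0xec → r4=0xec
body[3] mov  r4, r6 → r4=0x09
body[4] mov  r2, r6 → r2=0x09
body[5] xor  r3, r7, r7 → r3=0x00
epilogue: pop r3=0xaf, sp=0x7d
epilogue: pop r2=0xa1, sp=0x7e
prologue pushed ['r2', 'r3'] at ['0x7d', '0x7c']

MEM = 0xa1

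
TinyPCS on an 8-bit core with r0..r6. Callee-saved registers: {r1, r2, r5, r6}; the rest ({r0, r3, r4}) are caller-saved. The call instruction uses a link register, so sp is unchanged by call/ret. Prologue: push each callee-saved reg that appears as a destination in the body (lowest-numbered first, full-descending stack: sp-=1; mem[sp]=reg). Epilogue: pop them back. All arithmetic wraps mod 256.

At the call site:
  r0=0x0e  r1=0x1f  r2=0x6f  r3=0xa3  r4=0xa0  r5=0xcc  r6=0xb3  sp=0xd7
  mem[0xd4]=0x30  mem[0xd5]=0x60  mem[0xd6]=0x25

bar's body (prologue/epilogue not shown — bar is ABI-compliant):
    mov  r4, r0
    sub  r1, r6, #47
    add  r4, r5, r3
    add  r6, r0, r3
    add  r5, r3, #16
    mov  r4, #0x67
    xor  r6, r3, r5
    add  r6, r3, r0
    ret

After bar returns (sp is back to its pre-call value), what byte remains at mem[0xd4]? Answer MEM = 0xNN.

prologue: push r1 → mem[0xd6]=0x1f, sp=0xd6
prologue: push r5 → mem[0xd5]=0xcc, sp=0xd5
prologue: push r6 → mem[0xd4]=0xb3, sp=0xd4
body[0] mov  r4, r0 → r4=0x0e
body[1] sub  r1, r6, #47 → r1=0x84
body[2] add  r4, r5, r3 → r4=0x6f
body[3] add  r6, r0, r3 → r6=0xb1
body[4] add  r5, r3, #16 → r5=0xb3
body[5] mov  r4, #0x67 → r4=0x67
body[6] xor  r6, r3, r5 → r6=0x10
body[7] add  r6, r3, r0 → r6=0xb1
epilogue: pop r6=0xb3, sp=0xd5
epilogue: pop r5=0xcc, sp=0xd6
epilogue: pop r1=0x1f, sp=0xd7
prologue pushed ['r1', 'r5', 'r6'] at ['0xd6', '0xd5', '0xd4']

MEM = 0xb3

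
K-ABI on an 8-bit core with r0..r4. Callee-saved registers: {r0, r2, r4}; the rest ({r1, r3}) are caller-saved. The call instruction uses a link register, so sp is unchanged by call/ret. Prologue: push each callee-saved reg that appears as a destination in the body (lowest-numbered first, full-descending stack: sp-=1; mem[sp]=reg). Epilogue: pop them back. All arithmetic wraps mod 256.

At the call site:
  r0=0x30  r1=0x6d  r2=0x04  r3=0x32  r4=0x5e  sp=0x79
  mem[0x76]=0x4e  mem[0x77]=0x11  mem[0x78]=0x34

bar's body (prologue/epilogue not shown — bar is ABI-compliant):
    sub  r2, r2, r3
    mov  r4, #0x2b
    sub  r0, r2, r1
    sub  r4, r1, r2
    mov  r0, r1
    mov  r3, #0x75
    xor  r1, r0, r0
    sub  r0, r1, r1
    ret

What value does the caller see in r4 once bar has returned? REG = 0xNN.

REG = 0x5e

prologue: push r0 → mem[0x78]=0x30, sp=0x78
prologue: push r2 → mem[0x77]=0x04, sp=0x77
prologue: push r4 → mem[0x76]=0x5e, sp=0x76
body[0] sub  r2, r2, r3 → r2=0xd2
body[1] mov  r4, #0x2b → r4=0x2b
body[2] sub  r0, r2, r1 → r0=0x65
body[3] sub  r4, r1, r2 → r4=0x9b
body[4] mov  r0, r1 → r0=0x6d
body[5] mov  r3, #0x75 → r3=0x75
body[6] xor  r1, r0, r0 → r1=0x00
body[7] sub  r0, r1, r1 → r0=0x00
epilogue: pop r4=0x5e, sp=0x77
epilogue: pop r2=0x04, sp=0x78
epilogue: pop r0=0x30, sp=0x79
r4 is callee-saved → restored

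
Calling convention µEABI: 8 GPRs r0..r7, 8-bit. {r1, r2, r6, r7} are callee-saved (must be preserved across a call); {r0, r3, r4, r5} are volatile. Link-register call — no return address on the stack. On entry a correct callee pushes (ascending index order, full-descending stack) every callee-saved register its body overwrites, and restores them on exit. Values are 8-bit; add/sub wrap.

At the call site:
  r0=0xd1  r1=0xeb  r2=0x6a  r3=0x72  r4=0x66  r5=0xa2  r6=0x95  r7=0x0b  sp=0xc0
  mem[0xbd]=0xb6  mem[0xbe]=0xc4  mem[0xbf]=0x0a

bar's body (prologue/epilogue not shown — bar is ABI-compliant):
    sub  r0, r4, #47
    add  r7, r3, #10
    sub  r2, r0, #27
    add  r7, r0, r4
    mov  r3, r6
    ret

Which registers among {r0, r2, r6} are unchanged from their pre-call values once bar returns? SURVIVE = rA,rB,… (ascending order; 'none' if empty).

prologue: push r2 -> mem[0xbf]=0x6a, sp=0xbf
prologue: push r7 -> mem[0xbe]=0x0b, sp=0xbe
body[0] sub  r0, r4, #47 -> r0=0x37
body[1] add  r7, r3, #10 -> r7=0x7c
body[2] sub  r2, r0, #27 -> r2=0x1c
body[3] add  r7, r0, r4 -> r7=0x9d
body[4] mov  r3, r6 -> r3=0x95
epilogue: pop r7=0x0b, sp=0xbf
epilogue: pop r2=0x6a, sp=0xc0
r0: caller-saved, written=True
r2: callee-saved, written=True
r6: callee-saved, written=False

SURVIVE = r2,r6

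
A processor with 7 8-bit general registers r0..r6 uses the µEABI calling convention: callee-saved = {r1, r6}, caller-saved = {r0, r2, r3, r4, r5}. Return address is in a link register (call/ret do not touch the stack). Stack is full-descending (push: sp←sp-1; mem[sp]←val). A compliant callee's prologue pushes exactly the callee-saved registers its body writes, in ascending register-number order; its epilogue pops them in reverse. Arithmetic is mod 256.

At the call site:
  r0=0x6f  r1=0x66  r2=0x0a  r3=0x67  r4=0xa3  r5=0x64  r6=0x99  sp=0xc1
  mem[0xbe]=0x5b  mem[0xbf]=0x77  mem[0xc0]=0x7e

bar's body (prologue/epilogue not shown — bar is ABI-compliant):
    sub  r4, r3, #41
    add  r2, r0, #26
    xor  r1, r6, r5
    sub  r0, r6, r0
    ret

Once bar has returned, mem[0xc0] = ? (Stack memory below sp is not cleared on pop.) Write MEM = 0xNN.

MEM = 0x66

prologue: push r1 → mem[0xc0]=0x66, sp=0xc0
body[0] sub  r4, r3, #41 → r4=0x3e
body[1] add  r2, r0, #26 → r2=0x89
body[2] xor  r1, r6, r5 → r1=0xfd
body[3] sub  r0, r6, r0 → r0=0x2a
epilogue: pop r1=0x66, sp=0xc1
prologue pushed ['r1'] at ['0xc0']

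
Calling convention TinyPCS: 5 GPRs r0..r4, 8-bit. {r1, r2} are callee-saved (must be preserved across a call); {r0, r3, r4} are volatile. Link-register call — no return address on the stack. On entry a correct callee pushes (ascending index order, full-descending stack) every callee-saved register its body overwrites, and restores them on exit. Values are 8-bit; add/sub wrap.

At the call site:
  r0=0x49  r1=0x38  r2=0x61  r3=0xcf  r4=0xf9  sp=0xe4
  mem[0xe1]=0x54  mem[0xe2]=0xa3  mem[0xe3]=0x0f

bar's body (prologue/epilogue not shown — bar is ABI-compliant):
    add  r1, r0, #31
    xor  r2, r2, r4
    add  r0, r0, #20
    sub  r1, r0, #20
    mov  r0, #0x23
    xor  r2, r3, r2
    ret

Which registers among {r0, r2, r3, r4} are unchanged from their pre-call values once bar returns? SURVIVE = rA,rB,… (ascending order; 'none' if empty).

SURVIVE = r2,r3,r4

prologue: push r1 -> mem[0xe3]=0x38, sp=0xe3
prologue: push r2 -> mem[0xe2]=0x61, sp=0xe2
body[0] add  r1, r0, #31 -> r1=0x68
body[1] xor  r2, r2, r4 -> r2=0x98
body[2] add  r0, r0, #20 -> r0=0x5d
body[3] sub  r1, r0, #20 -> r1=0x49
body[4] mov  r0, #0x23 -> r0=0x23
body[5] xor  r2, r3, r2 -> r2=0x57
epilogue: pop r2=0x61, sp=0xe3
epilogue: pop r1=0x38, sp=0xe4
r0: caller-saved, written=True
r2: callee-saved, written=True
r3: caller-saved, written=False
r4: caller-saved, written=False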